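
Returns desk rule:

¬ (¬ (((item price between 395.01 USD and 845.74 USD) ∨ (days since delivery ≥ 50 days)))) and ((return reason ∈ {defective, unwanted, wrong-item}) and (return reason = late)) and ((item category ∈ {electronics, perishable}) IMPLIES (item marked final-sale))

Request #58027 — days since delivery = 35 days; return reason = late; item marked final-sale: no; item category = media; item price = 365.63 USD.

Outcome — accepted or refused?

Atomic conditions:
  item price between 395.01 USD and 845.74 USD: 365.63 in [395.01, 845.74] is false
  days since delivery ≥ 50 days: 35 ≥ 50 is false
  return reason ∈ {defective, unwanted, wrong-item}: late is not in the set → false
  return reason = late: late == late is true
  item category ∈ {electronics, perishable}: media is not in the set → false
  item marked final-sale: no → false
Combine:
[1.1.1] false OR false = false
[1.1] NOT false = true
[1] NOT true = false
[2] false AND true = false
[3] false → false (antecedent false ⇒ implication holds) = true
[root] false AND false AND true = false
Overall: false → refused

Refused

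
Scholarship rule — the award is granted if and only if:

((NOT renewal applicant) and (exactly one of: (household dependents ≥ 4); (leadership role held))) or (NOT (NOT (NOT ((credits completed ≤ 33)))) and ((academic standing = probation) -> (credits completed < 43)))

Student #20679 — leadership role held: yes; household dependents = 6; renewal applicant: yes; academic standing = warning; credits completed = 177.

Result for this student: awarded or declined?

Atomic conditions:
  NOT renewal applicant: yes → false
  household dependents ≥ 4: 6 ≥ 4 is true
  leadership role held: yes → true
  credits completed ≤ 33: 177 ≤ 33 is false
  academic standing = probation: warning == probation is false
  credits completed < 43: 177 < 43 is false
Combine:
[1.2] exactly-one(true, true) = false
[1] false AND false = false
[2.1.1.1] NOT false = true
[2.1.1] NOT true = false
[2.1] NOT false = true
[2.2] false → false (antecedent false ⇒ implication holds) = true
[2] true AND true = true
[root] false OR true = true
Overall: true → awarded

Awarded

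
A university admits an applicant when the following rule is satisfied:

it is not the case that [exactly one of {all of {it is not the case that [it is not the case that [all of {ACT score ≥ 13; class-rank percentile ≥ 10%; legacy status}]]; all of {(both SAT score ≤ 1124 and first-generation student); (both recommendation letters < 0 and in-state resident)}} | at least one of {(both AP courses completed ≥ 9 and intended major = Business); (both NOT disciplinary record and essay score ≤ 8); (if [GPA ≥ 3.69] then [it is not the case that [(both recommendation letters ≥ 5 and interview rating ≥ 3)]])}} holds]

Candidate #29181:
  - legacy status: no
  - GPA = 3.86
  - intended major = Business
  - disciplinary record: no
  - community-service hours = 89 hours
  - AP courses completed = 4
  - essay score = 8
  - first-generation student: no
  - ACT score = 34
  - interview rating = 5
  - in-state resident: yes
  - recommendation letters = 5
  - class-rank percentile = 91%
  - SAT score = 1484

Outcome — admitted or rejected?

Rejected

Atomic conditions:
  ACT score ≥ 13: 34 ≥ 13 is true
  class-rank percentile ≥ 10%: 91 ≥ 10 is true
  legacy status: no → false
  SAT score ≤ 1124: 1484 ≤ 1124 is false
  first-generation student: no → false
  recommendation letters < 0: 5 < 0 is false
  in-state resident: yes → true
  AP courses completed ≥ 9: 4 ≥ 9 is false
  intended major = Business: Business == Business is true
  NOT disciplinary record: no → true
  essay score ≤ 8: 8 ≤ 8 is true
  GPA ≥ 3.69: 3.86 ≥ 3.69 is true
  recommendation letters ≥ 5: 5 ≥ 5 is true
  interview rating ≥ 3: 5 ≥ 3 is true
Combine:
[1.1.1.1.1] true AND true AND false = false
[1.1.1.1] NOT false = true
[1.1.1] NOT true = false
[1.1.2.1] false AND false = false
[1.1.2.2] false AND true = false
[1.1.2] false AND false = false
[1.1] false AND false = false
[1.2.1] false AND true = false
[1.2.2] true AND true = true
[1.2.3.2.1] true AND true = true
[1.2.3.2] NOT true = false
[1.2.3] true → false = false
[1.2] false OR true OR false = true
[1] exactly-one(false, true) = true
[root] NOT true = false
Overall: false → rejected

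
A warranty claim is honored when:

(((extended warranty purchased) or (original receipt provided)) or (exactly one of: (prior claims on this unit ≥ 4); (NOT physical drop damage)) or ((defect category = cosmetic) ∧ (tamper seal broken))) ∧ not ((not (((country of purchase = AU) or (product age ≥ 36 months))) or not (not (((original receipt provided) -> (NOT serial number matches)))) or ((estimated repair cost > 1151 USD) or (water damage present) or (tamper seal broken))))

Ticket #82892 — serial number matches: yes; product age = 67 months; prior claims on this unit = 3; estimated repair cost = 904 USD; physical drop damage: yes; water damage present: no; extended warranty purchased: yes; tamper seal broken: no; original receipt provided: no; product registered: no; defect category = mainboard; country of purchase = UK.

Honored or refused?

Refused

Atomic conditions:
  extended warranty purchased: yes → true
  original receipt provided: no → false
  prior claims on this unit ≥ 4: 3 ≥ 4 is false
  NOT physical drop damage: yes → false
  defect category = cosmetic: mainboard == cosmetic is false
  tamper seal broken: no → false
  country of purchase = AU: UK == AU is false
  product age ≥ 36 months: 67 ≥ 36 is true
  NOT serial number matches: yes → false
  estimated repair cost > 1151 USD: 904 > 1151 is false
  water damage present: no → false
Combine:
[1.1] true OR false = true
[1.2] exactly-one(false, false) = false
[1.3] false AND false = false
[1] true OR false OR false = true
[2.1.1.1] false OR true = true
[2.1.1] NOT true = false
[2.1.2.1.1] false → false (antecedent false ⇒ implication holds) = true
[2.1.2.1] NOT true = false
[2.1.2] NOT false = true
[2.1.3] false OR false OR false = false
[2.1] false OR true OR false = true
[2] NOT true = false
[root] true AND false = false
Overall: false → refused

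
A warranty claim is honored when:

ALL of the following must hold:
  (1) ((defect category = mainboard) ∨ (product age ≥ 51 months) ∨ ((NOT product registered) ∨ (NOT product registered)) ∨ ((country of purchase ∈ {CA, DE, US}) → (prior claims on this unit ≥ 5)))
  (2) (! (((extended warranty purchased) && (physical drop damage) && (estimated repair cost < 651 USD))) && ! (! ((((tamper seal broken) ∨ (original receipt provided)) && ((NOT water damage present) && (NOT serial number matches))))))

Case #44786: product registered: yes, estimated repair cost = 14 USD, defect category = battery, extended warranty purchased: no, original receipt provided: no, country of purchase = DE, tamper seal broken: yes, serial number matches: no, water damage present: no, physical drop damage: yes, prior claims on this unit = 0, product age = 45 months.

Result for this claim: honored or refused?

Refused

Atomic conditions:
  defect category = mainboard: battery == mainboard is false
  product age ≥ 51 months: 45 ≥ 51 is false
  NOT product registered: yes → false
  country of purchase ∈ {CA, DE, US}: DE is in the set → true
  prior claims on this unit ≥ 5: 0 ≥ 5 is false
  extended warranty purchased: no → false
  physical drop damage: yes → true
  estimated repair cost < 651 USD: 14 < 651 is true
  tamper seal broken: yes → true
  original receipt provided: no → false
  NOT water damage present: no → true
  NOT serial number matches: no → true
Combine:
[1.3] false OR false = false
[1.4] true → false = false
[1] false OR false OR false OR false = false
[2.1.1] false AND true AND true = false
[2.1] NOT false = true
[2.2.1.1.1] true OR false = true
[2.2.1.1.2] true AND true = true
[2.2.1.1] true AND true = true
[2.2.1] NOT true = false
[2.2] NOT false = true
[2] true AND true = true
[root] false AND true = false
Overall: false → refused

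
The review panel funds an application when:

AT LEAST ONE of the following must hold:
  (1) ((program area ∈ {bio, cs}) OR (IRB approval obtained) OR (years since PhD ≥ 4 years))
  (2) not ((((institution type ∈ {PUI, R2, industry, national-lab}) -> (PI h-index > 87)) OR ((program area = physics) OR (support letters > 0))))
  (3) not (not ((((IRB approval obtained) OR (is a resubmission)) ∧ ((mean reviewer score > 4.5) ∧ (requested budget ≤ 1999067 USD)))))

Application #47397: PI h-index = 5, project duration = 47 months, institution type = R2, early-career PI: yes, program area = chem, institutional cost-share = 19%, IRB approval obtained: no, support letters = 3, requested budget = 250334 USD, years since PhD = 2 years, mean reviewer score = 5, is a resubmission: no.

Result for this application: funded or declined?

Declined

Atomic conditions:
  program area ∈ {bio, cs}: chem is not in the set → false
  IRB approval obtained: no → false
  years since PhD ≥ 4 years: 2 ≥ 4 is false
  institution type ∈ {PUI, R2, industry, national-lab}: R2 is in the set → true
  PI h-index > 87: 5 > 87 is false
  program area = physics: chem == physics is false
  support letters > 0: 3 > 0 is true
  is a resubmission: no → false
  mean reviewer score > 4.5: 5 > 4.5 is true
  requested budget ≤ 1999067 USD: 250334 ≤ 1999067 is true
Combine:
[1] false OR false OR false = false
[2.1.1] true → false = false
[2.1.2] false OR true = true
[2.1] false OR true = true
[2] NOT true = false
[3.1.1.1] false OR false = false
[3.1.1.2] true AND true = true
[3.1.1] false AND true = false
[3.1] NOT false = true
[3] NOT true = false
[root] false OR false OR false = false
Overall: false → declined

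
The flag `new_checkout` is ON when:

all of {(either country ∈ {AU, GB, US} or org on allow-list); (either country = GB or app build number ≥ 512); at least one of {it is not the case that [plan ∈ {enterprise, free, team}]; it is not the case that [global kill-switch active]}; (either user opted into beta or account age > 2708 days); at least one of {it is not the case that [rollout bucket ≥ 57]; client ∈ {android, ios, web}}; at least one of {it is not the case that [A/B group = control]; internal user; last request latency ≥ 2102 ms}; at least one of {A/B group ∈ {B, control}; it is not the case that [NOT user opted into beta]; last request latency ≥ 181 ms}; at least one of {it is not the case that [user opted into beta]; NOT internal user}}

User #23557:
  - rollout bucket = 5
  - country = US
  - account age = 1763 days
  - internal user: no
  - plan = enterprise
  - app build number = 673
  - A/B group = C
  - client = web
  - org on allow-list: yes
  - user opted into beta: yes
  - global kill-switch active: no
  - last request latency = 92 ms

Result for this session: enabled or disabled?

Enabled

Atomic conditions:
  country ∈ {AU, GB, US}: US is in the set → true
  org on allow-list: yes → true
  country = GB: US == GB is false
  app build number ≥ 512: 673 ≥ 512 is true
  plan ∈ {enterprise, free, team}: enterprise is in the set → true
  global kill-switch active: no → false
  user opted into beta: yes → true
  account age > 2708 days: 1763 > 2708 is false
  rollout bucket ≥ 57: 5 ≥ 57 is false
  client ∈ {android, ios, web}: web is in the set → true
  A/B group = control: C == control is false
  internal user: no → false
  last request latency ≥ 2102 ms: 92 ≥ 2102 is false
  A/B group ∈ {B, control}: C is not in the set → false
  NOT user opted into beta: yes → false
  last request latency ≥ 181 ms: 92 ≥ 181 is false
  NOT internal user: no → true
Combine:
[1] true OR true = true
[2] false OR true = true
[3.1] NOT true = false
[3.2] NOT false = true
[3] false OR true = true
[4] true OR false = true
[5.1] NOT false = true
[5] true OR true = true
[6.1] NOT false = true
[6] true OR false OR false = true
[7.2] NOT false = true
[7] false OR true OR false = true
[8.1] NOT true = false
[8] false OR true = true
[root] true AND true AND true AND true AND true AND true AND true AND true = true
Overall: true → enabled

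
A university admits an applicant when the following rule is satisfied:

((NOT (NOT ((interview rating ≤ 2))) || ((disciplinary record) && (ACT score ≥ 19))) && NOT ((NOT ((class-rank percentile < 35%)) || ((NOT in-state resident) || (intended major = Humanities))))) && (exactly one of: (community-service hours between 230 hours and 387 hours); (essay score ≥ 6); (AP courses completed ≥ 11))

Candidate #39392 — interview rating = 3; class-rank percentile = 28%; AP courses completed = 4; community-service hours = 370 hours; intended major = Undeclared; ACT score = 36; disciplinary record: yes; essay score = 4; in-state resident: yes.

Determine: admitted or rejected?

Admitted

Atomic conditions:
  interview rating ≤ 2: 3 ≤ 2 is false
  disciplinary record: yes → true
  ACT score ≥ 19: 36 ≥ 19 is true
  class-rank percentile < 35%: 28 < 35 is true
  NOT in-state resident: yes → false
  intended major = Humanities: Undeclared == Humanities is false
  community-service hours between 230 hours and 387 hours: 370 in [230, 387] is true
  essay score ≥ 6: 4 ≥ 6 is false
  AP courses completed ≥ 11: 4 ≥ 11 is false
Combine:
[1.1.1.1] NOT false = true
[1.1.1] NOT true = false
[1.1.2] true AND true = true
[1.1] false OR true = true
[1.2.1.1] NOT true = false
[1.2.1.2] false OR false = false
[1.2.1] false OR false = false
[1.2] NOT false = true
[1] true AND true = true
[2] exactly-one(true, false, false) = true
[root] true AND true = true
Overall: true → admitted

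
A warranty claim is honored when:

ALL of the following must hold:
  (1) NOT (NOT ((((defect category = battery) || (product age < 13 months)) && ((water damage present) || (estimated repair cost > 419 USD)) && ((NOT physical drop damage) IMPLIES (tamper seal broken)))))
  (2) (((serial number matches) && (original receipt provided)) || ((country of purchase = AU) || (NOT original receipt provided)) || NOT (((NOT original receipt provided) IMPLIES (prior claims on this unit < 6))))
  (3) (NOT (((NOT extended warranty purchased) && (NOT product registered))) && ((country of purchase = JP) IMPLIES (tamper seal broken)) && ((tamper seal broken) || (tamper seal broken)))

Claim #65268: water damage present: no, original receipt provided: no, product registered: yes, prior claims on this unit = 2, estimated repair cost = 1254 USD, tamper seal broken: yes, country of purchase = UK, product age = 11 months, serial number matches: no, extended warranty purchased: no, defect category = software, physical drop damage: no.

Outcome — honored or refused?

Honored

Atomic conditions:
  defect category = battery: software == battery is false
  product age < 13 months: 11 < 13 is true
  water damage present: no → false
  estimated repair cost > 419 USD: 1254 > 419 is true
  NOT physical drop damage: no → true
  tamper seal broken: yes → true
  serial number matches: no → false
  original receipt provided: no → false
  country of purchase = AU: UK == AU is false
  NOT original receipt provided: no → true
  prior claims on this unit < 6: 2 < 6 is true
  NOT extended warranty purchased: no → true
  NOT product registered: yes → false
  country of purchase = JP: UK == JP is false
Combine:
[1.1.1.1] false OR true = true
[1.1.1.2] false OR true = true
[1.1.1.3] true → true = true
[1.1.1] true AND true AND true = true
[1.1] NOT true = false
[1] NOT false = true
[2.1] false AND false = false
[2.2] false OR true = true
[2.3.1] true → true = true
[2.3] NOT true = false
[2] false OR true OR false = true
[3.1.1] true AND false = false
[3.1] NOT false = true
[3.2] false → true (antecedent false ⇒ implication holds) = true
[3.3] true OR true = true
[3] true AND true AND true = true
[root] true AND true AND true = true
Overall: true → honored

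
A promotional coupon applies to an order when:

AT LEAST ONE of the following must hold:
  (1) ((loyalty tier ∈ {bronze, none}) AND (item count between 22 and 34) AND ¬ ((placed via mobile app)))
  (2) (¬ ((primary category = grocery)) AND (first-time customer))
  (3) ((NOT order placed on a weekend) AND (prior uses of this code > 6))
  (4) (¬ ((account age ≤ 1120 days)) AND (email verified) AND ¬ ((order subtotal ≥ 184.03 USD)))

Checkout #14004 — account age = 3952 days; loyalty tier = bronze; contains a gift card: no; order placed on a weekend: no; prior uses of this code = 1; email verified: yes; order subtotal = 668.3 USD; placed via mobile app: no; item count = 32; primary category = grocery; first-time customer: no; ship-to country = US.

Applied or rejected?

Applied

Atomic conditions:
  loyalty tier ∈ {bronze, none}: bronze is in the set → true
  item count between 22 and 34: 32 in [22, 34] is true
  placed via mobile app: no → false
  primary category = grocery: grocery == grocery is true
  first-time customer: no → false
  NOT order placed on a weekend: no → true
  prior uses of this code > 6: 1 > 6 is false
  account age ≤ 1120 days: 3952 ≤ 1120 is false
  email verified: yes → true
  order subtotal ≥ 184.03 USD: 668.3 ≥ 184.03 is true
Combine:
[1.3] NOT false = true
[1] true AND true AND true = true
[2.1] NOT true = false
[2] false AND false = false
[3] true AND false = false
[4.1] NOT false = true
[4.3] NOT true = false
[4] true AND true AND false = false
[root] true OR false OR false OR false = true
Overall: true → applied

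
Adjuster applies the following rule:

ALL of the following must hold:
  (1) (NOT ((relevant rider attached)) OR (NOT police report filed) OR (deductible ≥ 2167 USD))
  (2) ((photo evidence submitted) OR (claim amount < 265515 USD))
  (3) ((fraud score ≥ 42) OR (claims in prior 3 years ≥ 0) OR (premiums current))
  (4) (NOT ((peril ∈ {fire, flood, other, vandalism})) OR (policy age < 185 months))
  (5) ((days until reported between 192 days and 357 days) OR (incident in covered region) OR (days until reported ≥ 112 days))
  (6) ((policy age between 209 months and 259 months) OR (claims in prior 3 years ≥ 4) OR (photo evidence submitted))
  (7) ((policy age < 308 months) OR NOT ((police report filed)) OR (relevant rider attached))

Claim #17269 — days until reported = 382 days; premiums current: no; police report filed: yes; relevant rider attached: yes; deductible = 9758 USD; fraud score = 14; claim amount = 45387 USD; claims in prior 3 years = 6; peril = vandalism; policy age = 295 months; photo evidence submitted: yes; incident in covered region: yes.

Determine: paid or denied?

Atomic conditions:
  relevant rider attached: yes → true
  NOT police report filed: yes → false
  deductible ≥ 2167 USD: 9758 ≥ 2167 is true
  photo evidence submitted: yes → true
  claim amount < 265515 USD: 45387 < 265515 is true
  fraud score ≥ 42: 14 ≥ 42 is false
  claims in prior 3 years ≥ 0: 6 ≥ 0 is true
  premiums current: no → false
  peril ∈ {fire, flood, other, vandalism}: vandalism is in the set → true
  policy age < 185 months: 295 < 185 is false
  days until reported between 192 days and 357 days: 382 in [192, 357] is false
  incident in covered region: yes → true
  days until reported ≥ 112 days: 382 ≥ 112 is true
  policy age between 209 months and 259 months: 295 in [209, 259] is false
  claims in prior 3 years ≥ 4: 6 ≥ 4 is true
  policy age < 308 months: 295 < 308 is true
  police report filed: yes → true
Combine:
[1.1] NOT true = false
[1] false OR false OR true = true
[2] true OR true = true
[3] false OR true OR false = true
[4.1] NOT true = false
[4] false OR false = false
[5] false OR true OR true = true
[6] false OR true OR true = true
[7.2] NOT true = false
[7] true OR false OR true = true
[root] true AND true AND true AND false AND true AND true AND true = false
Overall: false → denied

Denied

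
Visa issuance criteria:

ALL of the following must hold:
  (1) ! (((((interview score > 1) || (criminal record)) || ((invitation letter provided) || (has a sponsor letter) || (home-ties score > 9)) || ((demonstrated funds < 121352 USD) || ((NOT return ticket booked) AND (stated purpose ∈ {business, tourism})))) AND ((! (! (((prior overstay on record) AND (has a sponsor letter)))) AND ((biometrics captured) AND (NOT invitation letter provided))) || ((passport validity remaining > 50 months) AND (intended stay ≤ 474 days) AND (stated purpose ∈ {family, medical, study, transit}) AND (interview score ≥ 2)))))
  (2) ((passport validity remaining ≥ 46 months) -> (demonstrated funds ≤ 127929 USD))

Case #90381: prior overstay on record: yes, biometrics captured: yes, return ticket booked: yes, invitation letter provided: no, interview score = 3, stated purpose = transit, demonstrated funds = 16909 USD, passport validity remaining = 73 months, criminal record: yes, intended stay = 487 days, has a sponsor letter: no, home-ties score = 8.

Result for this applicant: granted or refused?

Granted

Atomic conditions:
  interview score > 1: 3 > 1 is true
  criminal record: yes → true
  invitation letter provided: no → false
  has a sponsor letter: no → false
  home-ties score > 9: 8 > 9 is false
  demonstrated funds < 121352 USD: 16909 < 121352 is true
  NOT return ticket booked: yes → false
  stated purpose ∈ {business, tourism}: transit is not in the set → false
  prior overstay on record: yes → true
  biometrics captured: yes → true
  NOT invitation letter provided: no → true
  passport validity remaining > 50 months: 73 > 50 is true
  intended stay ≤ 474 days: 487 ≤ 474 is false
  stated purpose ∈ {family, medical, study, transit}: transit is in the set → true
  interview score ≥ 2: 3 ≥ 2 is true
  passport validity remaining ≥ 46 months: 73 ≥ 46 is true
  demonstrated funds ≤ 127929 USD: 16909 ≤ 127929 is true
Combine:
[1.1.1.1] true OR true = true
[1.1.1.2] false OR false OR false = false
[1.1.1.3.2] false AND false = false
[1.1.1.3] true OR false = true
[1.1.1] true OR false OR true = true
[1.1.2.1.1.1.1] true AND false = false
[1.1.2.1.1.1] NOT false = true
[1.1.2.1.1] NOT true = false
[1.1.2.1.2] true AND true = true
[1.1.2.1] false AND true = false
[1.1.2.2] true AND false AND true AND true = false
[1.1.2] false OR false = false
[1.1] true AND false = false
[1] NOT false = true
[2] true → true = true
[root] true AND true = true
Overall: true → granted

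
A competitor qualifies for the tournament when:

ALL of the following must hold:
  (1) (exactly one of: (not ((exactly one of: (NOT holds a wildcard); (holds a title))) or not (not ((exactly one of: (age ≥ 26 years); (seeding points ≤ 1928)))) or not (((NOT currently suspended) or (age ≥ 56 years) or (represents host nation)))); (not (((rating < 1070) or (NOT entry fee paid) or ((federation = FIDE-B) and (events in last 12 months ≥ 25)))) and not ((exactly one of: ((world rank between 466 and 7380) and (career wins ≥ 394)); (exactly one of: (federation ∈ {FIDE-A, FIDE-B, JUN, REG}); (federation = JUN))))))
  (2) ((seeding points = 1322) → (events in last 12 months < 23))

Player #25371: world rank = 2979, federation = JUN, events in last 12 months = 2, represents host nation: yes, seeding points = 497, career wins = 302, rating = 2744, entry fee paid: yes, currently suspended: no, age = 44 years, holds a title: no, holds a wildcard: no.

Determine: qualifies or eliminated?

Atomic conditions:
  NOT holds a wildcard: no → true
  holds a title: no → false
  age ≥ 26 years: 44 ≥ 26 is true
  seeding points ≤ 1928: 497 ≤ 1928 is true
  NOT currently suspended: no → true
  age ≥ 56 years: 44 ≥ 56 is false
  represents host nation: yes → true
  rating < 1070: 2744 < 1070 is false
  NOT entry fee paid: yes → false
  federation = FIDE-B: JUN == FIDE-B is false
  events in last 12 months ≥ 25: 2 ≥ 25 is false
  world rank between 466 and 7380: 2979 in [466, 7380] is true
  career wins ≥ 394: 302 ≥ 394 is false
  federation ∈ {FIDE-A, FIDE-B, JUN, REG}: JUN is in the set → true
  federation = JUN: JUN == JUN is true
  seeding points = 1322: 497 == 1322 is false
  events in last 12 months < 23: 2 < 23 is true
Combine:
[1.1.1.1] exactly-one(true, false) = true
[1.1.1] NOT true = false
[1.1.2.1.1] exactly-one(true, true) = false
[1.1.2.1] NOT false = true
[1.1.2] NOT true = false
[1.1.3.1] true OR false OR true = true
[1.1.3] NOT true = false
[1.1] false OR false OR false = false
[1.2.1.1.3] false AND false = false
[1.2.1.1] false OR false OR false = false
[1.2.1] NOT false = true
[1.2.2.1.1] true AND false = false
[1.2.2.1.2] exactly-one(true, true) = false
[1.2.2.1] exactly-one(false, false) = false
[1.2.2] NOT false = true
[1.2] true AND true = true
[1] exactly-one(false, true) = true
[2] false → true (antecedent false ⇒ implication holds) = true
[root] true AND true = true
Overall: true → qualifies

Qualifies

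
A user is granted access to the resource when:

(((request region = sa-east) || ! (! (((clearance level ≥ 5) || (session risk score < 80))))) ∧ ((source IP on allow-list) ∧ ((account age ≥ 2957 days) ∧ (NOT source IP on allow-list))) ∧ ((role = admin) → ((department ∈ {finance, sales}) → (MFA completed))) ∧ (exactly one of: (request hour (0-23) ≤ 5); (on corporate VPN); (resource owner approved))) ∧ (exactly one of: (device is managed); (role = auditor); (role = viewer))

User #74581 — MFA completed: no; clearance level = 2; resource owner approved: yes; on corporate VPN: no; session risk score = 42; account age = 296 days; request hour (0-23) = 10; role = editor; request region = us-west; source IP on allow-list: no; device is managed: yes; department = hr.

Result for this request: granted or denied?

Denied

Atomic conditions:
  request region = sa-east: us-west == sa-east is false
  clearance level ≥ 5: 2 ≥ 5 is false
  session risk score < 80: 42 < 80 is true
  source IP on allow-list: no → false
  account age ≥ 2957 days: 296 ≥ 2957 is false
  NOT source IP on allow-list: no → true
  role = admin: editor == admin is false
  department ∈ {finance, sales}: hr is not in the set → false
  MFA completed: no → false
  request hour (0-23) ≤ 5: 10 ≤ 5 is false
  on corporate VPN: no → false
  resource owner approved: yes → true
  device is managed: yes → true
  role = auditor: editor == auditor is false
  role = viewer: editor == viewer is false
Combine:
[1.1.2.1.1] false OR true = true
[1.1.2.1] NOT true = false
[1.1.2] NOT false = true
[1.1] false OR true = true
[1.2.2] false AND true = false
[1.2] false AND false = false
[1.3.2] false → false (antecedent false ⇒ implication holds) = true
[1.3] false → true (antecedent false ⇒ implication holds) = true
[1.4] exactly-one(false, false, true) = true
[1] true AND false AND true AND true = false
[2] exactly-one(true, false, false) = true
[root] false AND true = false
Overall: false → denied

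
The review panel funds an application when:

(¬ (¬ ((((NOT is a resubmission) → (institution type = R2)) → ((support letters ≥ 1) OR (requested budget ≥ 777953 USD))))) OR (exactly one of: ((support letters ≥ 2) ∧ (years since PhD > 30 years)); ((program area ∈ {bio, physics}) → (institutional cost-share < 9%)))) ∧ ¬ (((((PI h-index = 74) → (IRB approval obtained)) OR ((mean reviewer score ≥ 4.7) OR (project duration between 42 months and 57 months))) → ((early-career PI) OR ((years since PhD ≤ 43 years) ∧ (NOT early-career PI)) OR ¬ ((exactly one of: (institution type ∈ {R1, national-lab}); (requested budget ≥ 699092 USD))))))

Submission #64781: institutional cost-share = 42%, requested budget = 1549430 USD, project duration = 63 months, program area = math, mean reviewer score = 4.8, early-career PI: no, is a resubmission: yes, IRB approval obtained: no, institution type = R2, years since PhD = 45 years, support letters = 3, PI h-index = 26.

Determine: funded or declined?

Atomic conditions:
  NOT is a resubmission: yes → false
  institution type = R2: R2 == R2 is true
  support letters ≥ 1: 3 ≥ 1 is true
  requested budget ≥ 777953 USD: 1549430 ≥ 777953 is true
  support letters ≥ 2: 3 ≥ 2 is true
  years since PhD > 30 years: 45 > 30 is true
  program area ∈ {bio, physics}: math is not in the set → false
  institutional cost-share < 9%: 42 < 9 is false
  PI h-index = 74: 26 == 74 is false
  IRB approval obtained: no → false
  mean reviewer score ≥ 4.7: 4.8 ≥ 4.7 is true
  project duration between 42 months and 57 months: 63 in [42, 57] is false
  early-career PI: no → false
  years since PhD ≤ 43 years: 45 ≤ 43 is false
  NOT early-career PI: no → true
  institution type ∈ {R1, national-lab}: R2 is not in the set → false
  requested budget ≥ 699092 USD: 1549430 ≥ 699092 is true
Combine:
[1.1.1.1.1] false → true (antecedent false ⇒ implication holds) = true
[1.1.1.1.2] true OR true = true
[1.1.1.1] true → true = true
[1.1.1] NOT true = false
[1.1] NOT false = true
[1.2.1] true AND true = true
[1.2.2] false → false (antecedent false ⇒ implication holds) = true
[1.2] exactly-one(true, true) = false
[1] true OR false = true
[2.1.1.1] false → false (antecedent false ⇒ implication holds) = true
[2.1.1.2] true OR false = true
[2.1.1] true OR true = true
[2.1.2.2] false AND true = false
[2.1.2.3.1] exactly-one(false, true) = true
[2.1.2.3] NOT true = false
[2.1.2] false OR false OR false = false
[2.1] true → false = false
[2] NOT false = true
[root] true AND true = true
Overall: true → funded

Funded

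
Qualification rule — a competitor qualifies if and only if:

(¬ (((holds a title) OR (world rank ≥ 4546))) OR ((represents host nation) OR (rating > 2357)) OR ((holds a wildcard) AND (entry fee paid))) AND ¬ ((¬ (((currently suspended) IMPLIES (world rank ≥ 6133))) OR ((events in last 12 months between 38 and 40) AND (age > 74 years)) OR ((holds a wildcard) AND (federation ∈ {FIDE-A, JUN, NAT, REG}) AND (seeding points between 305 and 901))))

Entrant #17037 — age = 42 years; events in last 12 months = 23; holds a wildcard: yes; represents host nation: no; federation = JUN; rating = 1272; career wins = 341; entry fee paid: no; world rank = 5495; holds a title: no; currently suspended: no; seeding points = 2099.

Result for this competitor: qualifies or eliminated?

Atomic conditions:
  holds a title: no → false
  world rank ≥ 4546: 5495 ≥ 4546 is true
  represents host nation: no → false
  rating > 2357: 1272 > 2357 is false
  holds a wildcard: yes → true
  entry fee paid: no → false
  currently suspended: no → false
  world rank ≥ 6133: 5495 ≥ 6133 is false
  events in last 12 months between 38 and 40: 23 in [38, 40] is false
  age > 74 years: 42 > 74 is false
  federation ∈ {FIDE-A, JUN, NAT, REG}: JUN is in the set → true
  seeding points between 305 and 901: 2099 in [305, 901] is false
Combine:
[1.1.1] false OR true = true
[1.1] NOT true = false
[1.2] false OR false = false
[1.3] true AND false = false
[1] false OR false OR false = false
[2.1.1.1] false → false (antecedent false ⇒ implication holds) = true
[2.1.1] NOT true = false
[2.1.2] false AND false = false
[2.1.3] true AND true AND false = false
[2.1] false OR false OR false = false
[2] NOT false = true
[root] false AND true = false
Overall: false → eliminated

Eliminated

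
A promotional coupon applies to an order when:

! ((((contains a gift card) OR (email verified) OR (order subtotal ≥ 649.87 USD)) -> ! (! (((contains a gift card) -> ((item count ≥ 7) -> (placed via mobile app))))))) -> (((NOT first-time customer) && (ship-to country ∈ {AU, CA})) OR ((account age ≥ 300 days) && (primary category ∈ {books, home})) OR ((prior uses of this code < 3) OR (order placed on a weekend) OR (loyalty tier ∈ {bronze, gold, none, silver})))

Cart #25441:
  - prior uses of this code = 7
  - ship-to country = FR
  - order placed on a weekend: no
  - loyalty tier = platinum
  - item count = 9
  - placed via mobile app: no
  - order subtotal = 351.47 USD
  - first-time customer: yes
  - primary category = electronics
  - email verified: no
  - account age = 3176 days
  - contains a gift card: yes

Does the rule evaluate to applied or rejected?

Rejected

Atomic conditions:
  contains a gift card: yes → true
  email verified: no → false
  order subtotal ≥ 649.87 USD: 351.47 ≥ 649.87 is false
  item count ≥ 7: 9 ≥ 7 is true
  placed via mobile app: no → false
  NOT first-time customer: yes → false
  ship-to country ∈ {AU, CA}: FR is not in the set → false
  account age ≥ 300 days: 3176 ≥ 300 is true
  primary category ∈ {books, home}: electronics is not in the set → false
  prior uses of this code < 3: 7 < 3 is false
  order placed on a weekend: no → false
  loyalty tier ∈ {bronze, gold, none, silver}: platinum is not in the set → false
Combine:
[1.1.1] true OR false OR false = true
[1.1.2.1.1.2] true → false = false
[1.1.2.1.1] true → false = false
[1.1.2.1] NOT false = true
[1.1.2] NOT true = false
[1.1] true → false = false
[1] NOT false = true
[2.1] false AND false = false
[2.2] true AND false = false
[2.3] false OR false OR false = false
[2] false OR false OR false = false
[root] true → false = false
Overall: false → rejected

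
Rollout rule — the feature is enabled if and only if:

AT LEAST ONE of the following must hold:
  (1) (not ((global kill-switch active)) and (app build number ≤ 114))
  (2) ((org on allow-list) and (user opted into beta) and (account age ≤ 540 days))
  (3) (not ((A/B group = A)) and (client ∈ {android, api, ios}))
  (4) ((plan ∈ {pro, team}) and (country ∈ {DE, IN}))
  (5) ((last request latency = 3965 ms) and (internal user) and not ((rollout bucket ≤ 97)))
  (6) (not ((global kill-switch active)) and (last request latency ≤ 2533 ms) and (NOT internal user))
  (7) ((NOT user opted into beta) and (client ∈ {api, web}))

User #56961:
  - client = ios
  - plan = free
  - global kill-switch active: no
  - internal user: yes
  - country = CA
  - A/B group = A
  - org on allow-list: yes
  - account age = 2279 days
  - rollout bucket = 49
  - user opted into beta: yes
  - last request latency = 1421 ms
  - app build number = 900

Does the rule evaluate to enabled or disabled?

Atomic conditions:
  global kill-switch active: no → false
  app build number ≤ 114: 900 ≤ 114 is false
  org on allow-list: yes → true
  user opted into beta: yes → true
  account age ≤ 540 days: 2279 ≤ 540 is false
  A/B group = A: A == A is true
  client ∈ {android, api, ios}: ios is in the set → true
  plan ∈ {pro, team}: free is not in the set → false
  country ∈ {DE, IN}: CA is not in the set → false
  last request latency = 3965 ms: 1421 == 3965 is false
  internal user: yes → true
  rollout bucket ≤ 97: 49 ≤ 97 is true
  last request latency ≤ 2533 ms: 1421 ≤ 2533 is true
  NOT internal user: yes → false
  NOT user opted into beta: yes → false
  client ∈ {api, web}: ios is not in the set → false
Combine:
[1.1] NOT false = true
[1] true AND false = false
[2] true AND true AND false = false
[3.1] NOT true = false
[3] false AND true = false
[4] false AND false = false
[5.3] NOT true = false
[5] false AND true AND false = false
[6.1] NOT false = true
[6] true AND true AND false = false
[7] false AND false = false
[root] false OR false OR false OR false OR false OR false OR false = false
Overall: false → disabled

Disabled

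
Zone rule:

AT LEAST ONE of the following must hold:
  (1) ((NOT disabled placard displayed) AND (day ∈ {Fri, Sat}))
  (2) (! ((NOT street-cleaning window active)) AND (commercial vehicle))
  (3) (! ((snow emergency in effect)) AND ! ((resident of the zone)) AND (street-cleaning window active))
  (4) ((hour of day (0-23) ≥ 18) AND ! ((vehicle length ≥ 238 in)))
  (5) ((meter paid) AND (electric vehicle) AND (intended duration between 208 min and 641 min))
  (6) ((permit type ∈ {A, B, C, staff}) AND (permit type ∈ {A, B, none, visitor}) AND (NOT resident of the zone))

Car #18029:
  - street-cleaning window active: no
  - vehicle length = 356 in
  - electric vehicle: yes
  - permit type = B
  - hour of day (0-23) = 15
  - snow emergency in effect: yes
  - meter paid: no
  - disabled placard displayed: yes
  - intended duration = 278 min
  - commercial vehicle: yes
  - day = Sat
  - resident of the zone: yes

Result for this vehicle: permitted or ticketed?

Ticketed

Atomic conditions:
  NOT disabled placard displayed: yes → false
  day ∈ {Fri, Sat}: Sat is in the set → true
  NOT street-cleaning window active: no → true
  commercial vehicle: yes → true
  snow emergency in effect: yes → true
  resident of the zone: yes → true
  street-cleaning window active: no → false
  hour of day (0-23) ≥ 18: 15 ≥ 18 is false
  vehicle length ≥ 238 in: 356 ≥ 238 is true
  meter paid: no → false
  electric vehicle: yes → true
  intended duration between 208 min and 641 min: 278 in [208, 641] is true
  permit type ∈ {A, B, C, staff}: B is in the set → true
  permit type ∈ {A, B, none, visitor}: B is in the set → true
  NOT resident of the zone: yes → false
Combine:
[1] false AND true = false
[2.1] NOT true = false
[2] false AND true = false
[3.1] NOT true = false
[3.2] NOT true = false
[3] false AND false AND false = false
[4.2] NOT true = false
[4] false AND false = false
[5] false AND true AND true = false
[6] true AND true AND false = false
[root] false OR false OR false OR false OR false OR false = false
Overall: false → ticketed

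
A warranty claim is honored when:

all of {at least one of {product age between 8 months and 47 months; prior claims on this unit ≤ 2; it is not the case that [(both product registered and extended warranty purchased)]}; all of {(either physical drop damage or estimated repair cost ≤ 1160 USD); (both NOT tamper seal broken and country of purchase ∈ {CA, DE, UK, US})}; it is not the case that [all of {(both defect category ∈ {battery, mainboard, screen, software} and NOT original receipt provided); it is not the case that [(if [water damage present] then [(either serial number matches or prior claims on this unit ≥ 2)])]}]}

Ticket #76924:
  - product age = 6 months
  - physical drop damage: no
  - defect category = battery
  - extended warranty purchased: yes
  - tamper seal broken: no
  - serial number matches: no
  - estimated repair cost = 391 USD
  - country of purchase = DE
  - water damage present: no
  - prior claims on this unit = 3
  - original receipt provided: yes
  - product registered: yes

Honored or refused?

Refused

Atomic conditions:
  product age between 8 months and 47 months: 6 in [8, 47] is false
  prior claims on this unit ≤ 2: 3 ≤ 2 is false
  product registered: yes → true
  extended warranty purchased: yes → true
  physical drop damage: no → false
  estimated repair cost ≤ 1160 USD: 391 ≤ 1160 is true
  NOT tamper seal broken: no → true
  country of purchase ∈ {CA, DE, UK, US}: DE is in the set → true
  defect category ∈ {battery, mainboard, screen, software}: battery is in the set → true
  NOT original receipt provided: yes → false
  water damage present: no → false
  serial number matches: no → false
  prior claims on this unit ≥ 2: 3 ≥ 2 is true
Combine:
[1.3.1] true AND true = true
[1.3] NOT true = false
[1] false OR false OR false = false
[2.1] false OR true = true
[2.2] true AND true = true
[2] true AND true = true
[3.1.1] true AND false = false
[3.1.2.1.2] false OR true = true
[3.1.2.1] false → true (antecedent false ⇒ implication holds) = true
[3.1.2] NOT true = false
[3.1] false AND false = false
[3] NOT false = true
[root] false AND true AND true = false
Overall: false → refused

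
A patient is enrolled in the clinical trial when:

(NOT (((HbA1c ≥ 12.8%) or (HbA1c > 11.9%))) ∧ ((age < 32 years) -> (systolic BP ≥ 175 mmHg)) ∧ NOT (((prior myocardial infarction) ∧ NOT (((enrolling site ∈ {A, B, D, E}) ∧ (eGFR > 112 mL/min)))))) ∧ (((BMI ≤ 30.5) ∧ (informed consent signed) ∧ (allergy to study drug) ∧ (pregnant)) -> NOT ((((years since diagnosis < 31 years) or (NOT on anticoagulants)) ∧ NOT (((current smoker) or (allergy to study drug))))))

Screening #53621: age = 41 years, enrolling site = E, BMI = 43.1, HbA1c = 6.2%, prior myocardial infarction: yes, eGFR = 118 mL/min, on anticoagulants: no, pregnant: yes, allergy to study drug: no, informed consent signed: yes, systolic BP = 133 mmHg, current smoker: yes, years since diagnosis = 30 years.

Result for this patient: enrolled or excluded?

Enrolled

Atomic conditions:
  HbA1c ≥ 12.8%: 6.2 ≥ 12.8 is false
  HbA1c > 11.9%: 6.2 > 11.9 is false
  age < 32 years: 41 < 32 is false
  systolic BP ≥ 175 mmHg: 133 ≥ 175 is false
  prior myocardial infarction: yes → true
  enrolling site ∈ {A, B, D, E}: E is in the set → true
  eGFR > 112 mL/min: 118 > 112 is true
  BMI ≤ 30.5: 43.1 ≤ 30.5 is false
  informed consent signed: yes → true
  allergy to study drug: no → false
  pregnant: yes → true
  years since diagnosis < 31 years: 30 < 31 is true
  NOT on anticoagulants: no → true
  current smoker: yes → true
Combine:
[1.1.1] false OR false = false
[1.1] NOT false = true
[1.2] false → false (antecedent false ⇒ implication holds) = true
[1.3.1.2.1] true AND true = true
[1.3.1.2] NOT true = false
[1.3.1] true AND false = false
[1.3] NOT false = true
[1] true AND true AND true = true
[2.1] false AND true AND false AND true = false
[2.2.1.1] true OR true = true
[2.2.1.2.1] true OR false = true
[2.2.1.2] NOT true = false
[2.2.1] true AND false = false
[2.2] NOT false = true
[2] false → true (antecedent false ⇒ implication holds) = true
[root] true AND true = true
Overall: true → enrolled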